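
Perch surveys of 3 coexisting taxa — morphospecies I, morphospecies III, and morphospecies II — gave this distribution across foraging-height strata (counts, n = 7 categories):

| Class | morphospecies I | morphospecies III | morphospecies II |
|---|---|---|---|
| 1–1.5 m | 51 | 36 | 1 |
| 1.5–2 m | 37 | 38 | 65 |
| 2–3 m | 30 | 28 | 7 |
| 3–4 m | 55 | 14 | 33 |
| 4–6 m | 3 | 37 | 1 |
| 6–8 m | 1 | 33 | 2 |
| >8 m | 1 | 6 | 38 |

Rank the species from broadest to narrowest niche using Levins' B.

morphospecies III > morphospecies I > morphospecies II

Proportions for morphospecies I (n=178): 51/178=0.2865, 37/178=0.2079, 30/178=0.1685, 55/178=0.3090, 3/178=0.0169, 1/178=0.0056, 1/178=0.0056
Proportions for morphospecies III (n=192): 36/192=0.1875, 38/192=0.1979, 28/192=0.1458, 14/192=0.0729, 37/192=0.1927, 33/192=0.1719, 6/192=0.0313
Proportions for morphospecies II (n=147): 1/147=0.0068, 65/147=0.4422, 7/147=0.0476, 33/147=0.2245, 1/147=0.0068, 2/147=0.0136, 38/147=0.2585
Σp_Iᵢ² = 0.2865² + 0.2079² + 0.1685² + 0.3090² + 0.0169² + 0.0056² + 0.0056² = 0.082082 + 0.043222 + 0.028392 + 0.095481 + 0.000286 + 0.000031 + 0.000031 = 0.249525
B_I = 1 / 0.249525 = 4.0076
Σp_IIIᵢ² = 0.1875² + 0.1979² + 0.1458² + 0.0729² + 0.1927² + 0.1719² + 0.0313² = 0.035156 + 0.039164 + 0.021258 + 0.005314 + 0.037133 + 0.029550 + 0.000980 = 0.168555
B_III = 1 / 0.168555 = 5.9328
Σp_IIᵢ² = 0.0068² + 0.4422² + 0.0476² + 0.2245² + 0.0068² + 0.0136² + 0.2585² = 0.000046 + 0.195541 + 0.002266 + 0.050400 + 0.000046 + 0.000185 + 0.066822 = 0.315306
B_II = 1 / 0.315306 = 3.1715
Ranking by B (broadest → narrowest): morphospecies III (5.93) > morphospecies I (4.01) > morphospecies II (3.17)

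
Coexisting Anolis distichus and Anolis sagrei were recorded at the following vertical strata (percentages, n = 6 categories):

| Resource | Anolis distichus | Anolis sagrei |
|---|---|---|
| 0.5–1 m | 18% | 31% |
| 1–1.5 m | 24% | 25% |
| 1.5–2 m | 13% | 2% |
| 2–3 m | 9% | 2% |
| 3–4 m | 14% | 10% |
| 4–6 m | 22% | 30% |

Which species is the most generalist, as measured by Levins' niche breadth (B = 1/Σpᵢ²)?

Convert percentages to proportions (divide by 100).
Σp_distᵢ² = 0.18² + 0.24² + 0.13² + 0.09² + 0.14² + 0.22² = 0.0324 + 0.0576 + 0.0169 + 0.0081 + 0.0196 + 0.0484 = 0.1830
B_dist = 1 / 0.1830 = 5.4645
Σp_sagrᵢ² = 0.31² + 0.25² + 0.02² + 0.02² + 0.10² + 0.30² = 0.0961 + 0.0625 + 0.0004 + 0.0004 + 0.0100 + 0.0900 = 0.2594
B_sagr = 1 / 0.2594 = 3.8551
Highest B → broadest niche (most generalist): Anolis distichus (B = 5.46).

Anolis distichus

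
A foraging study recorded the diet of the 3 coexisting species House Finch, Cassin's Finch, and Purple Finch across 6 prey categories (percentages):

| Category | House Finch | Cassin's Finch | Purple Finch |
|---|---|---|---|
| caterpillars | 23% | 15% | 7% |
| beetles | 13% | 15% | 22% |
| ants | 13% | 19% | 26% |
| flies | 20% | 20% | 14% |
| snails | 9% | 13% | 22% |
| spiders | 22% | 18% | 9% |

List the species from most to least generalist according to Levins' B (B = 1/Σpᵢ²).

Cassin's Finch > House Finch > Purple Finch

Convert percentages to proportions (divide by 100).
Σp_Housᵢ² = 0.23² + 0.13² + 0.13² + 0.20² + 0.09² + 0.22² = 0.0529 + 0.0169 + 0.0169 + 0.0400 + 0.0081 + 0.0484 = 0.1832
B_Hous = 1 / 0.1832 = 5.4585
Σp_Cassᵢ² = 0.15² + 0.15² + 0.19² + 0.20² + 0.13² + 0.18² = 0.0225 + 0.0225 + 0.0361 + 0.0400 + 0.0169 + 0.0324 = 0.1704
B_Cass = 1 / 0.1704 = 5.8685
Σp_Purpᵢ² = 0.07² + 0.22² + 0.26² + 0.14² + 0.22² + 0.09² = 0.0049 + 0.0484 + 0.0676 + 0.0196 + 0.0484 + 0.0081 = 0.1970
B_Purp = 1 / 0.1970 = 5.0761
Ranking by B (broadest → narrowest): Cassin's Finch (5.87) > House Finch (5.46) > Purple Finch (5.08)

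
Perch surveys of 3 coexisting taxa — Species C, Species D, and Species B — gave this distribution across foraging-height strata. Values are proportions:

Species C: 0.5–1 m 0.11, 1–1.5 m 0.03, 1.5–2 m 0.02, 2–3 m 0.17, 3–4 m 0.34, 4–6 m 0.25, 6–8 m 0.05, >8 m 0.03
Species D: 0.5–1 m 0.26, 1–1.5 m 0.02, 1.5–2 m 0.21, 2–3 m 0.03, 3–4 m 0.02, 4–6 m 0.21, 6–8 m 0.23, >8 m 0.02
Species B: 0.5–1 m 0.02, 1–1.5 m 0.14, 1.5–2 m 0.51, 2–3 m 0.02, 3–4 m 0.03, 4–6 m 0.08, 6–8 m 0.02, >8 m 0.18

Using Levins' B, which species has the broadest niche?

Species D

Σp_Cᵢ² = 0.11² + 0.03² + 0.02² + 0.17² + 0.34² + 0.25² + 0.05² + 0.03² = 0.0121 + 0.0009 + 0.0004 + 0.0289 + 0.1156 + 0.0625 + 0.0025 + 0.0009 = 0.2238
B_C = 1 / 0.2238 = 4.4683
Σp_Dᵢ² = 0.26² + 0.02² + 0.21² + 0.03² + 0.02² + 0.21² + 0.23² + 0.02² = 0.0676 + 0.0004 + 0.0441 + 0.0009 + 0.0004 + 0.0441 + 0.0529 + 0.0004 = 0.2108
B_D = 1 / 0.2108 = 4.7438
Σp_Bᵢ² = 0.02² + 0.14² + 0.51² + 0.02² + 0.03² + 0.08² + 0.02² + 0.18² = 0.0004 + 0.0196 + 0.2601 + 0.0004 + 0.0009 + 0.0064 + 0.0004 + 0.0324 = 0.3206
B_B = 1 / 0.3206 = 3.1192
Highest B → broadest niche (most generalist): Species D (B = 4.74).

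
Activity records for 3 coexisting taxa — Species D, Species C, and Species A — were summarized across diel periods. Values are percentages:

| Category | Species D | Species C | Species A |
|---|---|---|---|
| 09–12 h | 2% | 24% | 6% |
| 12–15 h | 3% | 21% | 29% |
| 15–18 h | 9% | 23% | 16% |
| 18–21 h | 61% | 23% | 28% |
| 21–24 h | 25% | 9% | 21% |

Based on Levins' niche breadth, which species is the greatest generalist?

Species C

Convert percentages to proportions (divide by 100).
Σp_Dᵢ² = 0.02² + 0.03² + 0.09² + 0.61² + 0.25² = 0.0004 + 0.0009 + 0.0081 + 0.3721 + 0.0625 = 0.4440
B_D = 1 / 0.4440 = 2.2523
Σp_Cᵢ² = 0.24² + 0.21² + 0.23² + 0.23² + 0.09² = 0.0576 + 0.0441 + 0.0529 + 0.0529 + 0.0081 = 0.2156
B_C = 1 / 0.2156 = 4.6382
Σp_Aᵢ² = 0.06² + 0.29² + 0.16² + 0.28² + 0.21² = 0.0036 + 0.0841 + 0.0256 + 0.0784 + 0.0441 = 0.2358
B_A = 1 / 0.2358 = 4.2409
Highest B → broadest niche (most generalist): Species C (B = 4.64).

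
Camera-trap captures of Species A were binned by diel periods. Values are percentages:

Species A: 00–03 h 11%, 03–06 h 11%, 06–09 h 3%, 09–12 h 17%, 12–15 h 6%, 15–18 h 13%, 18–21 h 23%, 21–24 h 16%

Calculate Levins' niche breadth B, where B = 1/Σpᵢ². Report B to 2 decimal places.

6.54

Convert percentages to proportions (divide by 100).
Σpᵢ² = 0.11² + 0.11² + 0.03² + 0.17² + 0.06² + 0.13² + 0.23² + 0.16² = 0.0121 + 0.0121 + 0.0009 + 0.0289 + 0.0036 + 0.0169 + 0.0529 + 0.0256 = 0.1530
B = 1 / 0.1530 = 6.5359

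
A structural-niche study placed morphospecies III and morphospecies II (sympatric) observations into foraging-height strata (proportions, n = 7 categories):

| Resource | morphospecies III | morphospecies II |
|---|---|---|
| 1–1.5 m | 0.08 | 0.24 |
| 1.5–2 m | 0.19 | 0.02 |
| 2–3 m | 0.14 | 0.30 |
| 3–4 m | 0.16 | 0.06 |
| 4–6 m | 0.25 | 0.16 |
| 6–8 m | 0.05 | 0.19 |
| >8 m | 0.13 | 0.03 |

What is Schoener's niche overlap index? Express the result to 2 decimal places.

Σ|p₁ᵢ − p₂ᵢ| = 0.16 + 0.17 + 0.16 + 0.10 + 0.09 + 0.14 + 0.10 = 0.92
D = 1 − ½ × 0.92 = 1 − 0.460 = 0.5400

0.54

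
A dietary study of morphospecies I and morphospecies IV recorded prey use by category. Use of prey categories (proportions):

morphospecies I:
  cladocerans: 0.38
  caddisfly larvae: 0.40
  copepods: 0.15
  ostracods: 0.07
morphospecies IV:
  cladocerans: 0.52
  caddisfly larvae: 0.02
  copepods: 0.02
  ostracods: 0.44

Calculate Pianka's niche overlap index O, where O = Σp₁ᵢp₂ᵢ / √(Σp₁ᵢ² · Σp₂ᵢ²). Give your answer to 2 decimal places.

Σ p₁ᵢp₂ᵢ = 0.1976 + 0.0080 + 0.0030 + 0.0308 = 0.2394
Σp_1ᵢ² = 0.38² + 0.40² + 0.15² + 0.07² = 0.1444 + 0.1600 + 0.0225 + 0.0049 = 0.3318
Σp_2ᵢ² = 0.52² + 0.02² + 0.02² + 0.44² = 0.2704 + 0.0004 + 0.0004 + 0.1936 = 0.4648
O = 0.2394 / √(0.3318 × 0.4648) = 0.2394 / 0.39271 = 0.6096

0.61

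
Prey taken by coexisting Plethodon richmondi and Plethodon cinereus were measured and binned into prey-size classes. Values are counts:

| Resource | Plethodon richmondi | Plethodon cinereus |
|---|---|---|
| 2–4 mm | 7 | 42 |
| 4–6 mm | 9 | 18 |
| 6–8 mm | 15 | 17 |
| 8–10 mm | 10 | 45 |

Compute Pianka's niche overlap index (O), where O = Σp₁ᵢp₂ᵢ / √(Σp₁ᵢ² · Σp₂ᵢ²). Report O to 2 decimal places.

0.82

Proportions for Plethodon richmondi (n=41): 7/41=0.1707, 9/41=0.2195, 15/41=0.3659, 10/41=0.2439
Proportions for Plethodon cinereus (n=122): 42/122=0.3443, 18/122=0.1475, 17/122=0.1393, 45/122=0.3689
Σ p₁ᵢp₂ᵢ = 0.058772 + 0.032376 + 0.050970 + 0.089975 = 0.232093
Σp_1ᵢ² = 0.1707² + 0.2195² + 0.3659² + 0.2439² = 0.029138 + 0.048180 + 0.133883 + 0.059487 = 0.270688
Σp_2ᵢ² = 0.3443² + 0.1475² + 0.1393² + 0.3689² = 0.118542 + 0.021756 + 0.019404 + 0.136087 = 0.295789
O = 0.232093 / √(0.270688 × 0.295789) = 0.232093 / 0.2829603 = 0.8202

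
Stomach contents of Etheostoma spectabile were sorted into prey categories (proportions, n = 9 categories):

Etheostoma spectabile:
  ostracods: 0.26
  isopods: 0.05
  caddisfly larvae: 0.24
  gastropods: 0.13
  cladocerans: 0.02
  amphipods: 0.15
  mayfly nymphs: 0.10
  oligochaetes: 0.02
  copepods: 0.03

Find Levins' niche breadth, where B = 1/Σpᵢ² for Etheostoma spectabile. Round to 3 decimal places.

Σpᵢ² = 0.26² + 0.05² + 0.24² + 0.13² + 0.02² + 0.15² + 0.10² + 0.02² + 0.03² = 0.0676 + 0.0025 + 0.0576 + 0.0169 + 0.0004 + 0.0225 + 0.0100 + 0.0004 + 0.0009 = 0.1788
B = 1 / 0.1788 = 5.59284

5.593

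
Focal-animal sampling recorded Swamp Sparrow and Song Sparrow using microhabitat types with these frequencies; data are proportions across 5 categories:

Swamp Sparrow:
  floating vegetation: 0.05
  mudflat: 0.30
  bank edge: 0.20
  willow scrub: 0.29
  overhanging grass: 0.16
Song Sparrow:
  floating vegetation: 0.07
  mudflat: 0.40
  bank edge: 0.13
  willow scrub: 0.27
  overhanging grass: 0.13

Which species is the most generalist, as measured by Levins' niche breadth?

Σp_Swamᵢ² = 0.05² + 0.30² + 0.20² + 0.29² + 0.16² = 0.0025 + 0.0900 + 0.0400 + 0.0841 + 0.0256 = 0.2422
B_Swam = 1 / 0.2422 = 4.1288
Σp_Songᵢ² = 0.07² + 0.40² + 0.13² + 0.27² + 0.13² = 0.0049 + 0.1600 + 0.0169 + 0.0729 + 0.0169 = 0.2716
B_Song = 1 / 0.2716 = 3.6819
Highest B → broadest niche (most generalist): Swamp Sparrow (B = 4.13).

Swamp Sparrow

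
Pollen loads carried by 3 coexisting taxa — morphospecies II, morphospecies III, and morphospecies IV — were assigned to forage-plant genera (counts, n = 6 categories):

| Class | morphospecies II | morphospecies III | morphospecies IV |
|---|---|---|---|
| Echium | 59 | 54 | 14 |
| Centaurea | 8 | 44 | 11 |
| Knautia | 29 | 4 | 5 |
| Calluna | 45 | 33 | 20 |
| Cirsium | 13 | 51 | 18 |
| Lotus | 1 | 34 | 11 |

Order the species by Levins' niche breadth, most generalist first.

morphospecies IV > morphospecies III > morphospecies II

Proportions for morphospecies II (n=155): 59/155=0.3806, 8/155=0.0516, 29/155=0.1871, 45/155=0.2903, 13/155=0.0839, 1/155=0.0065
Proportions for morphospecies III (n=220): 54/220=0.2455, 44/220=0.2000, 4/220=0.0182, 33/220=0.1500, 51/220=0.2318, 34/220=0.1545
Proportions for morphospecies IV (n=79): 14/79=0.1772, 11/79=0.1392, 5/79=0.0633, 20/79=0.2532, 18/79=0.2278, 11/79=0.1392
Σp_IIᵢ² = 0.3806² + 0.0516² + 0.1871² + 0.2903² + 0.0839² + 0.0065² = 0.144856 + 0.002663 + 0.035006 + 0.084274 + 0.007039 + 0.000042 = 0.273880
B_II = 1 / 0.273880 = 3.6512
Σp_IIIᵢ² = 0.2455² + 0.2000² + 0.0182² + 0.1500² + 0.2318² + 0.1545² = 0.060270 + 0.040000 + 0.000331 + 0.022500 + 0.053731 + 0.023870 = 0.200702
B_III = 1 / 0.200702 = 4.9825
Σp_IVᵢ² = 0.1772² + 0.1392² + 0.0633² + 0.2532² + 0.2278² + 0.1392² = 0.031400 + 0.019377 + 0.004007 + 0.064110 + 0.051893 + 0.019377 = 0.190164
B_IV = 1 / 0.190164 = 5.2586
Ranking by B (broadest → narrowest): morphospecies IV (5.26) > morphospecies III (4.98) > morphospecies II (3.65)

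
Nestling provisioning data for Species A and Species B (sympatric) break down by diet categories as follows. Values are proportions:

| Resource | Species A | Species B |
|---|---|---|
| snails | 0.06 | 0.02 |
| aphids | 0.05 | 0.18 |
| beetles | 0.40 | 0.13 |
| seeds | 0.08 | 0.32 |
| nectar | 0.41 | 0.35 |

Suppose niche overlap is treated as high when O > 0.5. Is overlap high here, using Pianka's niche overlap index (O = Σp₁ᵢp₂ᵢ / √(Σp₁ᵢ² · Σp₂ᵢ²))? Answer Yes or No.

Yes

Σ p₁ᵢp₂ᵢ = 0.0012 + 0.0090 + 0.0520 + 0.0256 + 0.1435 = 0.2313
Σp_1ᵢ² = 0.06² + 0.05² + 0.40² + 0.08² + 0.41² = 0.0036 + 0.0025 + 0.1600 + 0.0064 + 0.1681 = 0.3406
Σp_2ᵢ² = 0.02² + 0.18² + 0.13² + 0.32² + 0.35² = 0.0004 + 0.0324 + 0.0169 + 0.1024 + 0.1225 = 0.2746
O = 0.2313 / √(0.3406 × 0.2746) = 0.2313 / 0.30582 = 0.7563
O = 0.7563 > 0.5 → Yes.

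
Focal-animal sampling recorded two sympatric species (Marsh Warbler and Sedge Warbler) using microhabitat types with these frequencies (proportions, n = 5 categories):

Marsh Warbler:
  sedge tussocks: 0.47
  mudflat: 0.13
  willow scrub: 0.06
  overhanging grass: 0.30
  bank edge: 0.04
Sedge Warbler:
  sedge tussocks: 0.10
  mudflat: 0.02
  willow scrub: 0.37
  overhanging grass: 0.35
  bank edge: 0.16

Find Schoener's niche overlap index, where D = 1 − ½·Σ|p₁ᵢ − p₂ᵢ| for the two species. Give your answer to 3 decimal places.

0.520

Σ|p₁ᵢ − p₂ᵢ| = 0.37 + 0.11 + 0.31 + 0.05 + 0.12 = 0.96
D = 1 − ½ × 0.96 = 1 − 0.480 = 0.52000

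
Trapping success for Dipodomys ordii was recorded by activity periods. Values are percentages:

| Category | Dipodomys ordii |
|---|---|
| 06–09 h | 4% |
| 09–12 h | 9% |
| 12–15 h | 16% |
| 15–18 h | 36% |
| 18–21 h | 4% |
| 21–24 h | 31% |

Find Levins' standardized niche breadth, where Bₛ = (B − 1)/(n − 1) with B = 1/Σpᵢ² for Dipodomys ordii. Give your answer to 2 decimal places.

Convert percentages to proportions (divide by 100).
Σpᵢ² = 0.04² + 0.09² + 0.16² + 0.36² + 0.04² + 0.31² = 0.0016 + 0.0081 + 0.0256 + 0.1296 + 0.0016 + 0.0961 = 0.2626
B = 1 / 0.2626 = 3.8081
Bₛ = (B − 1)/(n − 1) = (3.8081 − 1)/(6 − 1) = 2.8081/5 = 0.5616

0.56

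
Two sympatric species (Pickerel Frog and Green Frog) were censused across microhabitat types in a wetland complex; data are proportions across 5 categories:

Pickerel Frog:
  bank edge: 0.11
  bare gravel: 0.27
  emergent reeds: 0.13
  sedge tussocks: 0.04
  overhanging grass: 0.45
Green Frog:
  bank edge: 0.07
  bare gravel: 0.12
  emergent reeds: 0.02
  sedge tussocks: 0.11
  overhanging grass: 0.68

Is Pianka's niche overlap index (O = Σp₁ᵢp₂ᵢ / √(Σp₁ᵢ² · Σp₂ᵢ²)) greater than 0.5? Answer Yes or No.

Yes

Σ p₁ᵢp₂ᵢ = 0.0077 + 0.0324 + 0.0026 + 0.0044 + 0.3060 = 0.3531
Σp_1ᵢ² = 0.11² + 0.27² + 0.13² + 0.04² + 0.45² = 0.0121 + 0.0729 + 0.0169 + 0.0016 + 0.2025 = 0.3060
Σp_2ᵢ² = 0.07² + 0.12² + 0.02² + 0.11² + 0.68² = 0.0049 + 0.0144 + 0.0004 + 0.0121 + 0.4624 = 0.4942
O = 0.3531 / √(0.3060 × 0.4942) = 0.3531 / 0.38888 = 0.9080
O = 0.9080 > 0.5 → Yes.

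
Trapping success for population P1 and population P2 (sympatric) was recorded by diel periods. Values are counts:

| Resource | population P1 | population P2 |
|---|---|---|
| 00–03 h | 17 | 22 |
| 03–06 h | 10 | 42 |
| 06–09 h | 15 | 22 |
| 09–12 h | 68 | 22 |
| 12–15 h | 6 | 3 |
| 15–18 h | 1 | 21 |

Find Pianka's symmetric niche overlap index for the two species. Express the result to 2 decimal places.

0.60

Proportions for population P1 (n=117): 17/117=0.1453, 10/117=0.0855, 15/117=0.1282, 68/117=0.5812, 6/117=0.0513, 1/117=0.0085
Proportions for population P2 (n=132): 22/132=0.1667, 42/132=0.3182, 22/132=0.1667, 22/132=0.1667, 3/132=0.0227, 21/132=0.1591
Σ p₁ᵢp₂ᵢ = 0.024222 + 0.027206 + 0.021371 + 0.096886 + 0.001165 + 0.001352 = 0.172202
Σp_1ᵢ² = 0.1453² + 0.0855² + 0.1282² + 0.5812² + 0.0513² + 0.0085² = 0.021112 + 0.007310 + 0.016435 + 0.337793 + 0.002632 + 0.000072 = 0.385354
Σp_2ᵢ² = 0.1667² + 0.3182² + 0.1667² + 0.1667² + 0.0227² + 0.1591² = 0.027789 + 0.101251 + 0.027789 + 0.027789 + 0.000515 + 0.025313 = 0.210446
O = 0.172202 / √(0.385354 × 0.210446) = 0.172202 / 0.2847740 = 0.6047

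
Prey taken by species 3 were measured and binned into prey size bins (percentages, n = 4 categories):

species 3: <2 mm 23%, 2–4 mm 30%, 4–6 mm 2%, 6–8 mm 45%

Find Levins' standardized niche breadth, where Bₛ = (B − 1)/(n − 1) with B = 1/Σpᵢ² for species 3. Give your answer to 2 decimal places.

0.63

Convert percentages to proportions (divide by 100).
Σpᵢ² = 0.23² + 0.30² + 0.02² + 0.45² = 0.0529 + 0.0900 + 0.0004 + 0.2025 = 0.3458
B = 1 / 0.3458 = 2.8918
Bₛ = (B − 1)/(n − 1) = (2.8918 − 1)/(4 − 1) = 1.8918/3 = 0.6306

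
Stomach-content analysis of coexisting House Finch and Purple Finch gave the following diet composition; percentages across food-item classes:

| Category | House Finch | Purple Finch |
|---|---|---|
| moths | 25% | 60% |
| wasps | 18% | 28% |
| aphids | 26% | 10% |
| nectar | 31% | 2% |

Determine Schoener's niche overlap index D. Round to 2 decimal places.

Convert percentages to proportions (divide by 100).
Σ|p₁ᵢ − p₂ᵢ| = 0.35 + 0.10 + 0.16 + 0.29 = 0.90
D = 1 − ½ × 0.90 = 1 − 0.450 = 0.5500

0.55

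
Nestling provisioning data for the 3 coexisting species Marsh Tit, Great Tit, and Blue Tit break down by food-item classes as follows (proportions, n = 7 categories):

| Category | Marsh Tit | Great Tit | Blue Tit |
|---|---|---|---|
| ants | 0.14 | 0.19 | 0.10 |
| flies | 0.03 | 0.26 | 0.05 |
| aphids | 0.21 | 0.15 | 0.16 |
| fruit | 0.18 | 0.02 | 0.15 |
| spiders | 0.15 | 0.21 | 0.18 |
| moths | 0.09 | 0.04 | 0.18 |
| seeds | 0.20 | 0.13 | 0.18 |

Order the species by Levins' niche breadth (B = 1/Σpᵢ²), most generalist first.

Σp_Marsᵢ² = 0.14² + 0.03² + 0.21² + 0.18² + 0.15² + 0.09² + 0.20² = 0.0196 + 0.0009 + 0.0441 + 0.0324 + 0.0225 + 0.0081 + 0.0400 = 0.1676
B_Mars = 1 / 0.1676 = 5.9666
Σp_Greaᵢ² = 0.19² + 0.26² + 0.15² + 0.02² + 0.21² + 0.04² + 0.13² = 0.0361 + 0.0676 + 0.0225 + 0.0004 + 0.0441 + 0.0016 + 0.0169 = 0.1892
B_Grea = 1 / 0.1892 = 5.2854
Σp_Blueᵢ² = 0.10² + 0.05² + 0.16² + 0.15² + 0.18² + 0.18² + 0.18² = 0.0100 + 0.0025 + 0.0256 + 0.0225 + 0.0324 + 0.0324 + 0.0324 = 0.1578
B_Blue = 1 / 0.1578 = 6.3371
Ranking by B (broadest → narrowest): Blue Tit (6.34) > Marsh Tit (5.97) > Great Tit (5.29)

Blue Tit > Marsh Tit > Great Tit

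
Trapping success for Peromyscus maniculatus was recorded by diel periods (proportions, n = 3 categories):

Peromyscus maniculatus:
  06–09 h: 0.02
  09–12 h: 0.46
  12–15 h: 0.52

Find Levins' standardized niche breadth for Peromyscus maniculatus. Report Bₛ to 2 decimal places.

Σpᵢ² = 0.02² + 0.46² + 0.52² = 0.0004 + 0.2116 + 0.2704 = 0.4824
B = 1 / 0.4824 = 2.0730
Bₛ = (B − 1)/(n − 1) = (2.0730 − 1)/(3 − 1) = 1.0730/2 = 0.5365

0.54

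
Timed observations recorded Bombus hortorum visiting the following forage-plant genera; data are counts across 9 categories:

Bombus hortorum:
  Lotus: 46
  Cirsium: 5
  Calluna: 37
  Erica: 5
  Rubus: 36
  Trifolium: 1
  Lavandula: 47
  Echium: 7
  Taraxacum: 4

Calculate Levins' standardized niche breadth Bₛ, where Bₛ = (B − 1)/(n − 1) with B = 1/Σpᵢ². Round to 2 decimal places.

0.50

Proportions for Bombus hortorum (n=188): 46/188=0.2447, 5/188=0.0266, 37/188=0.1968, 5/188=0.0266, 36/188=0.1915, 1/188=0.0053, 47/188=0.2500, 7/188=0.0372, 4/188=0.0213
Σpᵢ² = 0.2447² + 0.0266² + 0.1968² + 0.0266² + 0.1915² + 0.0053² + 0.2500² + 0.0372² + 0.0213² = 0.059878 + 0.000708 + 0.038730 + 0.000708 + 0.036672 + 0.000028 + 0.062500 + 0.001384 + 0.000454 = 0.201062
B = 1 / 0.201062 = 4.9736
Bₛ = (B − 1)/(n − 1) = (4.9736 − 1)/(9 − 1) = 3.9736/8 = 0.4967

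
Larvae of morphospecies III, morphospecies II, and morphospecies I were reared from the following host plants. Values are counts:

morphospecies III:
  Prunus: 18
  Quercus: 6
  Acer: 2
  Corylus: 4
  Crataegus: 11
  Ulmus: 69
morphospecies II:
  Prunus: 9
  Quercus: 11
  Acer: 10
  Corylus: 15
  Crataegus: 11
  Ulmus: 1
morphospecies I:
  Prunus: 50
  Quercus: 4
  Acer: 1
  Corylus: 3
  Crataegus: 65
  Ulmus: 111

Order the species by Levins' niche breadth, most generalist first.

morphospecies II > morphospecies I > morphospecies III

Proportions for morphospecies III (n=110): 18/110=0.1636, 6/110=0.0545, 2/110=0.0182, 4/110=0.0364, 11/110=0.1000, 69/110=0.6273
Proportions for morphospecies II (n=57): 9/57=0.1579, 11/57=0.1930, 10/57=0.1754, 15/57=0.2632, 11/57=0.1930, 1/57=0.0175
Proportions for morphospecies I (n=234): 50/234=0.2137, 4/234=0.0171, 1/234=0.0043, 3/234=0.0128, 65/234=0.2778, 111/234=0.4744
Σp_IIIᵢ² = 0.1636² + 0.0545² + 0.0182² + 0.0364² + 0.1000² + 0.6273² = 0.026765 + 0.002970 + 0.000331 + 0.001325 + 0.010000 + 0.393505 = 0.434896
B_III = 1 / 0.434896 = 2.2994
Σp_IIᵢ² = 0.1579² + 0.1930² + 0.1754² + 0.2632² + 0.1930² + 0.0175² = 0.024932 + 0.037249 + 0.030765 + 0.069274 + 0.037249 + 0.000306 = 0.199775
B_II = 1 / 0.199775 = 5.0056
Σp_Iᵢ² = 0.2137² + 0.0171² + 0.0043² + 0.0128² + 0.2778² + 0.4744² = 0.045668 + 0.000292 + 0.000018 + 0.000164 + 0.077173 + 0.225055 = 0.348370
B_I = 1 / 0.348370 = 2.8705
Ranking by B (broadest → narrowest): morphospecies II (5.01) > morphospecies I (2.87) > morphospecies III (2.30)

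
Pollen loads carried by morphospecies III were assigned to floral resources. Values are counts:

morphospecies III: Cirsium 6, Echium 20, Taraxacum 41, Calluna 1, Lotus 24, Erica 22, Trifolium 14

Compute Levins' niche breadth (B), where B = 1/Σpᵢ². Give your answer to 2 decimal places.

4.86

Proportions for morphospecies III (n=128): 6/128=0.0469, 20/128=0.1563, 41/128=0.3203, 1/128=0.0078, 24/128=0.1875, 22/128=0.1719, 14/128=0.1094
Σpᵢ² = 0.0469² + 0.1563² + 0.3203² + 0.0078² + 0.1875² + 0.1719² + 0.1094² = 0.002200 + 0.024430 + 0.102592 + 0.000061 + 0.035156 + 0.029550 + 0.011968 = 0.205957
B = 1 / 0.205957 = 4.8554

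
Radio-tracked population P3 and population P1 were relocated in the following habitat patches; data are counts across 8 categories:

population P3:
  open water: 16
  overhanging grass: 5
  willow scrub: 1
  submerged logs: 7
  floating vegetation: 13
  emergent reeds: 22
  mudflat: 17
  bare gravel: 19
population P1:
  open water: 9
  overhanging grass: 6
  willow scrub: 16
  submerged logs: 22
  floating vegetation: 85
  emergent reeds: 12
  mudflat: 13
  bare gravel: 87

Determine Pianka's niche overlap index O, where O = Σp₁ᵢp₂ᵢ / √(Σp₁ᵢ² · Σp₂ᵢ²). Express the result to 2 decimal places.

Proportions for population P3 (n=100): 16/100=0.1600, 5/100=0.0500, 1/100=0.0100, 7/100=0.0700, 13/100=0.1300, 22/100=0.2200, 17/100=0.1700, 19/100=0.1900
Proportions for population P1 (n=250): 9/250=0.0360, 6/250=0.0240, 16/250=0.0640, 22/250=0.0880, 85/250=0.3400, 12/250=0.0480, 13/250=0.0520, 87/250=0.3480
Σ p₁ᵢp₂ᵢ = 0.005760 + 0.001200 + 0.000640 + 0.006160 + 0.044200 + 0.010560 + 0.008840 + 0.066120 = 0.143480
Σp_1ᵢ² = 0.1600² + 0.0500² + 0.0100² + 0.0700² + 0.1300² + 0.2200² + 0.1700² + 0.1900² = 0.025600 + 0.002500 + 0.000100 + 0.004900 + 0.016900 + 0.048400 + 0.028900 + 0.036100 = 0.163400
Σp_2ᵢ² = 0.0360² + 0.0240² + 0.0640² + 0.0880² + 0.3400² + 0.0480² + 0.0520² + 0.3480² = 0.001296 + 0.000576 + 0.004096 + 0.007744 + 0.115600 + 0.002304 + 0.002704 + 0.121104 = 0.255424
O = 0.143480 / √(0.163400 × 0.255424) = 0.143480 / 0.2042946 = 0.7023

0.70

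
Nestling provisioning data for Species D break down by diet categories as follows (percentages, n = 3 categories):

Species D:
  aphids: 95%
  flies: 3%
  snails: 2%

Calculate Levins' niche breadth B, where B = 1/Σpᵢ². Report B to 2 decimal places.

Convert percentages to proportions (divide by 100).
Σpᵢ² = 0.95² + 0.03² + 0.02² = 0.9025 + 0.0009 + 0.0004 = 0.9038
B = 1 / 0.9038 = 1.1064

1.11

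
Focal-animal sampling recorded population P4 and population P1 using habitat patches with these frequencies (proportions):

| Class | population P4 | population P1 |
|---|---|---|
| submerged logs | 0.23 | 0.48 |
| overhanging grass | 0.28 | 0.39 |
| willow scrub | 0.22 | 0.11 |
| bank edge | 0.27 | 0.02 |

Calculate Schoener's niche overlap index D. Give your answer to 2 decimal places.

Σ|p₁ᵢ − p₂ᵢ| = 0.25 + 0.11 + 0.11 + 0.25 = 0.72
D = 1 − ½ × 0.72 = 1 − 0.360 = 0.6400

0.64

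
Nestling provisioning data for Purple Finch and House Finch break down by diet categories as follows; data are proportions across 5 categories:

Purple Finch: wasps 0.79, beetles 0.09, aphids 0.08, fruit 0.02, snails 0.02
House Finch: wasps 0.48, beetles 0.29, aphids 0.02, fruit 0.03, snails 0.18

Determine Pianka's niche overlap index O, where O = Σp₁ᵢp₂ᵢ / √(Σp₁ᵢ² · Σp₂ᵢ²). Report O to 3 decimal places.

Σ p₁ᵢp₂ᵢ = 0.3792 + 0.0261 + 0.0016 + 0.0006 + 0.0036 = 0.4111
Σp_1ᵢ² = 0.79² + 0.09² + 0.08² + 0.02² + 0.02² = 0.6241 + 0.0081 + 0.0064 + 0.0004 + 0.0004 = 0.6394
Σp_2ᵢ² = 0.48² + 0.29² + 0.02² + 0.03² + 0.18² = 0.2304 + 0.0841 + 0.0004 + 0.0009 + 0.0324 = 0.3482
O = 0.4111 / √(0.6394 × 0.3482) = 0.4111 / 0.471846 = 0.87126

0.871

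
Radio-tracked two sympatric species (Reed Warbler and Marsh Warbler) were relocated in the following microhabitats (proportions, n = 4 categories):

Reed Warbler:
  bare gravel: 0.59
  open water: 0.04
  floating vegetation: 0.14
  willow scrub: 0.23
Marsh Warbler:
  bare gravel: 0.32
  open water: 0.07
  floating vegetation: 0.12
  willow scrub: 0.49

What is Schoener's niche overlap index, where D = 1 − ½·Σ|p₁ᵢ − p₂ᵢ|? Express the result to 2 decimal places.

0.71

Σ|p₁ᵢ − p₂ᵢ| = 0.27 + 0.03 + 0.02 + 0.26 = 0.58
D = 1 − ½ × 0.58 = 1 − 0.290 = 0.7100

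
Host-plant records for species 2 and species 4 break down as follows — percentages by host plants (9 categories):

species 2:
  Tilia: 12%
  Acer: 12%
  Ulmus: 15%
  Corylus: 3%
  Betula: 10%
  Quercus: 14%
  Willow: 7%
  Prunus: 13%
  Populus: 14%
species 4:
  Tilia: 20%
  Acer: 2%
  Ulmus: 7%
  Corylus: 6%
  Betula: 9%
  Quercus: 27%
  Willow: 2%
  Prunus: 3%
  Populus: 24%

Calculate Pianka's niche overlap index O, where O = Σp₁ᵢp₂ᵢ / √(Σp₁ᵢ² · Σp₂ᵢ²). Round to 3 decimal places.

0.816

Convert percentages to proportions (divide by 100).
Σ p₁ᵢp₂ᵢ = 0.0240 + 0.0024 + 0.0105 + 0.0018 + 0.0090 + 0.0378 + 0.0014 + 0.0039 + 0.0336 = 0.1244
Σp_1ᵢ² = 0.12² + 0.12² + 0.15² + 0.03² + 0.10² + 0.14² + 0.07² + 0.13² + 0.14² = 0.0144 + 0.0144 + 0.0225 + 0.0009 + 0.0100 + 0.0196 + 0.0049 + 0.0169 + 0.0196 = 0.1232
Σp_2ᵢ² = 0.20² + 0.02² + 0.07² + 0.06² + 0.09² + 0.27² + 0.02² + 0.03² + 0.24² = 0.0400 + 0.0004 + 0.0049 + 0.0036 + 0.0081 + 0.0729 + 0.0004 + 0.0009 + 0.0576 = 0.1888
O = 0.1244 / √(0.1232 × 0.1888) = 0.1244 / 0.152513 = 0.81567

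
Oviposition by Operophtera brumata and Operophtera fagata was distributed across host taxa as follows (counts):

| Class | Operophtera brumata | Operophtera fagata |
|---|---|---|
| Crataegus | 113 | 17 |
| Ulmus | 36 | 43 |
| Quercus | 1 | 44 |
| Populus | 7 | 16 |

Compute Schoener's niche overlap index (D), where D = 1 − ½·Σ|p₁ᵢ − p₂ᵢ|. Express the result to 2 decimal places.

Proportions for Operophtera brumata (n=157): 113/157=0.7197, 36/157=0.2293, 1/157=0.0064, 7/157=0.0446
Proportions for Operophtera fagata (n=120): 17/120=0.1417, 43/120=0.3583, 44/120=0.3667, 16/120=0.1333
Σ|p₁ᵢ − p₂ᵢ| = 0.5780 + 0.1290 + 0.3603 + 0.0887 = 1.1560
D = 1 − ½ × 1.1560 = 1 − 0.57800 = 0.42200

0.42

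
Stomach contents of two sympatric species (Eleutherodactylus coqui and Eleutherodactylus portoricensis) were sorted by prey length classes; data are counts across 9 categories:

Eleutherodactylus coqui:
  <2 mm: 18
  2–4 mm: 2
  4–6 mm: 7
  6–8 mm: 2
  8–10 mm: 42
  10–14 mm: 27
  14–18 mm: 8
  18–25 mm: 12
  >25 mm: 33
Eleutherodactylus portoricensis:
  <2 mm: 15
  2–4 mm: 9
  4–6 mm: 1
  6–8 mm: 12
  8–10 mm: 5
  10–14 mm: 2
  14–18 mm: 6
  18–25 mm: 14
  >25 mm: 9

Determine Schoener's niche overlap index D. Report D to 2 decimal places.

Proportions for Eleutherodactylus coqui (n=151): 18/151=0.1192, 2/151=0.0132, 7/151=0.0464, 2/151=0.0132, 42/151=0.2781, 27/151=0.1788, 8/151=0.0530, 12/151=0.0795, 33/151=0.2185
Proportions for Eleutherodactylus portoricensis (n=73): 15/73=0.2055, 9/73=0.1233, 1/73=0.0137, 12/73=0.1644, 5/73=0.0685, 2/73=0.0274, 6/73=0.0822, 14/73=0.1918, 9/73=0.1233
Σ|p₁ᵢ − p₂ᵢ| = 0.0863 + 0.1101 + 0.0327 + 0.1512 + 0.2096 + 0.1514 + 0.0292 + 0.1123 + 0.0952 = 0.9780
D = 1 − ½ × 0.9780 = 1 − 0.48900 = 0.51100

0.51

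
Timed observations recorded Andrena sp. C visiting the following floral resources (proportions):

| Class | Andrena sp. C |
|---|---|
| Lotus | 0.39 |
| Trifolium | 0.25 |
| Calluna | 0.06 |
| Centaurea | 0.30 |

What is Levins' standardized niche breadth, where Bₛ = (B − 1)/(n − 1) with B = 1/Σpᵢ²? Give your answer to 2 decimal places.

0.75

Σpᵢ² = 0.39² + 0.25² + 0.06² + 0.30² = 0.1521 + 0.0625 + 0.0036 + 0.0900 = 0.3082
B = 1 / 0.3082 = 3.2446
Bₛ = (B − 1)/(n − 1) = (3.2446 − 1)/(4 − 1) = 2.2446/3 = 0.7482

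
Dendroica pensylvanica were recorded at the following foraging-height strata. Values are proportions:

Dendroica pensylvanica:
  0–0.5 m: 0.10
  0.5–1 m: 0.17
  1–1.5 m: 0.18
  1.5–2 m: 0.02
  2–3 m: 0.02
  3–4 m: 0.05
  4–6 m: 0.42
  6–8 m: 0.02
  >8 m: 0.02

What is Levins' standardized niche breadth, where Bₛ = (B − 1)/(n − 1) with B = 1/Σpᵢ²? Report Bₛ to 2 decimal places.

0.37

Σpᵢ² = 0.10² + 0.17² + 0.18² + 0.02² + 0.02² + 0.05² + 0.42² + 0.02² + 0.02² = 0.0100 + 0.0289 + 0.0324 + 0.0004 + 0.0004 + 0.0025 + 0.1764 + 0.0004 + 0.0004 = 0.2518
B = 1 / 0.2518 = 3.9714
Bₛ = (B − 1)/(n − 1) = (3.9714 − 1)/(9 − 1) = 2.9714/8 = 0.3714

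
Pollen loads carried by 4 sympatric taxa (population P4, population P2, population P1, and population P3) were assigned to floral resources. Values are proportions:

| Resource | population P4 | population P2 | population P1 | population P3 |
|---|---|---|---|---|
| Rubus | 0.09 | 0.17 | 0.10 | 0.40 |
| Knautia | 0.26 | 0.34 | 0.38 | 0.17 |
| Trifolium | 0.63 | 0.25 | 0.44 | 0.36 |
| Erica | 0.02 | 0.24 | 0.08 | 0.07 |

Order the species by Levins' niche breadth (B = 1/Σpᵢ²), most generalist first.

population P2 > population P3 > population P1 > population P4

Σp_P4ᵢ² = 0.09² + 0.26² + 0.63² + 0.02² = 0.0081 + 0.0676 + 0.3969 + 0.0004 = 0.4730
B_P4 = 1 / 0.4730 = 2.1142
Σp_P2ᵢ² = 0.17² + 0.34² + 0.25² + 0.24² = 0.0289 + 0.1156 + 0.0625 + 0.0576 = 0.2646
B_P2 = 1 / 0.2646 = 3.7793
Σp_P1ᵢ² = 0.10² + 0.38² + 0.44² + 0.08² = 0.0100 + 0.1444 + 0.1936 + 0.0064 = 0.3544
B_P1 = 1 / 0.3544 = 2.8217
Σp_P3ᵢ² = 0.40² + 0.17² + 0.36² + 0.07² = 0.1600 + 0.0289 + 0.1296 + 0.0049 = 0.3234
B_P3 = 1 / 0.3234 = 3.0921
Ranking by B (broadest → narrowest): population P2 (3.78) > population P3 (3.09) > population P1 (2.82) > population P4 (2.11)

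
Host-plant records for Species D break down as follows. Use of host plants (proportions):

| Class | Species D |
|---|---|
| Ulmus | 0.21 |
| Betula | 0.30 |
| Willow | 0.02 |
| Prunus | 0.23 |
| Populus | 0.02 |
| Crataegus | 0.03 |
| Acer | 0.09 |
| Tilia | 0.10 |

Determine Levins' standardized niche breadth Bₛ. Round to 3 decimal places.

0.548

Σpᵢ² = 0.21² + 0.30² + 0.02² + 0.23² + 0.02² + 0.03² + 0.09² + 0.10² = 0.0441 + 0.0900 + 0.0004 + 0.0529 + 0.0004 + 0.0009 + 0.0081 + 0.0100 = 0.2068
B = 1 / 0.2068 = 4.83559
Bₛ = (B − 1)/(n − 1) = (4.83559 − 1)/(8 − 1) = 3.83559/7 = 0.54794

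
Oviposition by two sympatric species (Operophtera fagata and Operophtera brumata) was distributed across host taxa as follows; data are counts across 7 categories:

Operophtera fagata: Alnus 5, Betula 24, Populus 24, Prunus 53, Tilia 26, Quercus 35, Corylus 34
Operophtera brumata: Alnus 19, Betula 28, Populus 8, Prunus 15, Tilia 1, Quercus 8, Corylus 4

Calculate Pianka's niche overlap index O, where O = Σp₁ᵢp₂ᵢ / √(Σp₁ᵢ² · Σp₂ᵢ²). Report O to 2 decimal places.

0.67

Proportions for Operophtera fagata (n=201): 5/201=0.0249, 24/201=0.1194, 24/201=0.1194, 53/201=0.2637, 26/201=0.1294, 35/201=0.1741, 34/201=0.1692
Proportions for Operophtera brumata (n=83): 19/83=0.2289, 28/83=0.3373, 8/83=0.0964, 15/83=0.1807, 1/83=0.0120, 8/83=0.0964, 4/83=0.0482
Σ p₁ᵢp₂ᵢ = 0.005700 + 0.040274 + 0.011510 + 0.047651 + 0.001553 + 0.016783 + 0.008155 = 0.131626
Σp_1ᵢ² = 0.0249² + 0.1194² + 0.1194² + 0.2637² + 0.1294² + 0.1741² + 0.1692² = 0.000620 + 0.014256 + 0.014256 + 0.069538 + 0.016744 + 0.030311 + 0.028629 = 0.174354
Σp_2ᵢ² = 0.2289² + 0.3373² + 0.0964² + 0.1807² + 0.0120² + 0.0964² + 0.0482² = 0.052395 + 0.113771 + 0.009293 + 0.032652 + 0.000144 + 0.009293 + 0.002323 = 0.219871
O = 0.131626 / √(0.174354 × 0.219871) = 0.131626 / 0.1957943 = 0.6723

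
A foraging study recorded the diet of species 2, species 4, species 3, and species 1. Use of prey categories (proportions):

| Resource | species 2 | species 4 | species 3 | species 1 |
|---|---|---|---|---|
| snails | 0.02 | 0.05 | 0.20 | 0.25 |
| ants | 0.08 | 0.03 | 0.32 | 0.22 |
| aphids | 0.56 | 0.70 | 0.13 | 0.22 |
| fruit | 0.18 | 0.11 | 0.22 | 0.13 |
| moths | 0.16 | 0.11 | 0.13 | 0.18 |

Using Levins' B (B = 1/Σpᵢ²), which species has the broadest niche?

species 1

Σp_2ᵢ² = 0.02² + 0.08² + 0.56² + 0.18² + 0.16² = 0.0004 + 0.0064 + 0.3136 + 0.0324 + 0.0256 = 0.3784
B_2 = 1 / 0.3784 = 2.6427
Σp_4ᵢ² = 0.05² + 0.03² + 0.70² + 0.11² + 0.11² = 0.0025 + 0.0009 + 0.4900 + 0.0121 + 0.0121 = 0.5176
B_4 = 1 / 0.5176 = 1.9320
Σp_3ᵢ² = 0.20² + 0.32² + 0.13² + 0.22² + 0.13² = 0.0400 + 0.1024 + 0.0169 + 0.0484 + 0.0169 = 0.2246
B_3 = 1 / 0.2246 = 4.4524
Σp_1ᵢ² = 0.25² + 0.22² + 0.22² + 0.13² + 0.18² = 0.0625 + 0.0484 + 0.0484 + 0.0169 + 0.0324 = 0.2086
B_1 = 1 / 0.2086 = 4.7939
Highest B → broadest niche (most generalist): species 1 (B = 4.79).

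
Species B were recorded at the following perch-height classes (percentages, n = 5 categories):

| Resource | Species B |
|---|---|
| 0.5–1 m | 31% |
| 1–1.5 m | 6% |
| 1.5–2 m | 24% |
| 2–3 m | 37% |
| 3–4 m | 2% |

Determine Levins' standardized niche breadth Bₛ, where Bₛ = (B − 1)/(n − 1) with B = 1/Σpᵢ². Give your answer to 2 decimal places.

0.60

Convert percentages to proportions (divide by 100).
Σpᵢ² = 0.31² + 0.06² + 0.24² + 0.37² + 0.02² = 0.0961 + 0.0036 + 0.0576 + 0.1369 + 0.0004 = 0.2946
B = 1 / 0.2946 = 3.3944
Bₛ = (B − 1)/(n − 1) = (3.3944 − 1)/(5 − 1) = 2.3944/4 = 0.5986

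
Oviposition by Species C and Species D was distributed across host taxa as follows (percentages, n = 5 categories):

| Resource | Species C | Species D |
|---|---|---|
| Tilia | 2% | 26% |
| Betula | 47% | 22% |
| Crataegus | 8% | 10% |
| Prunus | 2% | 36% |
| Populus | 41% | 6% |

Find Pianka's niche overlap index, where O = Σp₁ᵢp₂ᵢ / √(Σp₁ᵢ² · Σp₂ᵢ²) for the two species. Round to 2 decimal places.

Convert percentages to proportions (divide by 100).
Σ p₁ᵢp₂ᵢ = 0.0052 + 0.1034 + 0.0080 + 0.0072 + 0.0246 = 0.1484
Σp_1ᵢ² = 0.02² + 0.47² + 0.08² + 0.02² + 0.41² = 0.0004 + 0.2209 + 0.0064 + 0.0004 + 0.1681 = 0.3962
Σp_2ᵢ² = 0.26² + 0.22² + 0.10² + 0.36² + 0.06² = 0.0676 + 0.0484 + 0.0100 + 0.1296 + 0.0036 = 0.2592
O = 0.1484 / √(0.3962 × 0.2592) = 0.1484 / 0.32046 = 0.4631

0.46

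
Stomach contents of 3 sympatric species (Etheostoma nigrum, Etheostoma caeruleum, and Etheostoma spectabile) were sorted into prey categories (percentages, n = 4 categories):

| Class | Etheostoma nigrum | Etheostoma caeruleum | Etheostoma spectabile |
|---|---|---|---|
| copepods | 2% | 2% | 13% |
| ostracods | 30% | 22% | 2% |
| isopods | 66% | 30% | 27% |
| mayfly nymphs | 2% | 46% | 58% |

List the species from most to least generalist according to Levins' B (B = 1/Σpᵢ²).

Convert percentages to proportions (divide by 100).
Σp_nigrᵢ² = 0.02² + 0.30² + 0.66² + 0.02² = 0.0004 + 0.0900 + 0.4356 + 0.0004 = 0.5264
B_nigr = 1 / 0.5264 = 1.8997
Σp_caerᵢ² = 0.02² + 0.22² + 0.30² + 0.46² = 0.0004 + 0.0484 + 0.0900 + 0.2116 = 0.3504
B_caer = 1 / 0.3504 = 2.8539
Σp_specᵢ² = 0.13² + 0.02² + 0.27² + 0.58² = 0.0169 + 0.0004 + 0.0729 + 0.3364 = 0.4266
B_spec = 1 / 0.4266 = 2.3441
Ranking by B (broadest → narrowest): Etheostoma caeruleum (2.85) > Etheostoma spectabile (2.34) > Etheostoma nigrum (1.90)

Etheostoma caeruleum > Etheostoma spectabile > Etheostoma nigrum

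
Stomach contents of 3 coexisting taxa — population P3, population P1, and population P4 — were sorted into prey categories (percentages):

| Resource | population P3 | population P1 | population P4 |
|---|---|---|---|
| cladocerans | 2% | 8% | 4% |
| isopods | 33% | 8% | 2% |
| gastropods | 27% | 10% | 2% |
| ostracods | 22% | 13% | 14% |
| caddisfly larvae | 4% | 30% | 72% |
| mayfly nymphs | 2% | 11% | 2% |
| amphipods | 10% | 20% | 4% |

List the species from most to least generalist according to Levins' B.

population P1 > population P3 > population P4

Convert percentages to proportions (divide by 100).
Σp_P3ᵢ² = 0.02² + 0.33² + 0.27² + 0.22² + 0.04² + 0.02² + 0.10² = 0.0004 + 0.1089 + 0.0729 + 0.0484 + 0.0016 + 0.0004 + 0.0100 = 0.2426
B_P3 = 1 / 0.2426 = 4.1220
Σp_P1ᵢ² = 0.08² + 0.08² + 0.10² + 0.13² + 0.30² + 0.11² + 0.20² = 0.0064 + 0.0064 + 0.0100 + 0.0169 + 0.0900 + 0.0121 + 0.0400 = 0.1818
B_P1 = 1 / 0.1818 = 5.5006
Σp_P4ᵢ² = 0.04² + 0.02² + 0.02² + 0.14² + 0.72² + 0.02² + 0.04² = 0.0016 + 0.0004 + 0.0004 + 0.0196 + 0.5184 + 0.0004 + 0.0016 = 0.5424
B_P4 = 1 / 0.5424 = 1.8437
Ranking by B (broadest → narrowest): population P1 (5.50) > population P3 (4.12) > population P4 (1.84)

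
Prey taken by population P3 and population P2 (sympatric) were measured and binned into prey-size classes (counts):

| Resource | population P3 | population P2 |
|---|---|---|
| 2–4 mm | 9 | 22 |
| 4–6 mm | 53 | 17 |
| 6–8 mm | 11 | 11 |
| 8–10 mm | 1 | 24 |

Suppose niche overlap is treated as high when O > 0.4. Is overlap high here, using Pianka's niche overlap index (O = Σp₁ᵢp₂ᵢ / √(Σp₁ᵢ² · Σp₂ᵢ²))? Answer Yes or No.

Proportions for population P3 (n=74): 9/74=0.1216, 53/74=0.7162, 11/74=0.1486, 1/74=0.0135
Proportions for population P2 (n=74): 22/74=0.2973, 17/74=0.2297, 11/74=0.1486, 24/74=0.3243
Σ p₁ᵢp₂ᵢ = 0.036152 + 0.164511 + 0.022082 + 0.004378 = 0.227123
Σp_1ᵢ² = 0.1216² + 0.7162² + 0.1486² + 0.0135² = 0.014787 + 0.512942 + 0.022082 + 0.000182 = 0.549993
Σp_2ᵢ² = 0.2973² + 0.2297² + 0.1486² + 0.3243² = 0.088387 + 0.052762 + 0.022082 + 0.105170 = 0.268401
O = 0.227123 / √(0.549993 × 0.268401) = 0.227123 / 0.3842118 = 0.5911
O = 0.5911 > 0.4 → Yes.

Yes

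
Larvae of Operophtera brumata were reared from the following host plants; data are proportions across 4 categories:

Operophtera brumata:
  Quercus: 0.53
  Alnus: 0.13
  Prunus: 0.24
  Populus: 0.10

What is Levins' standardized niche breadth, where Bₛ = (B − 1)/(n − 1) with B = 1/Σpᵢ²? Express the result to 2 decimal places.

Σpᵢ² = 0.53² + 0.13² + 0.24² + 0.10² = 0.2809 + 0.0169 + 0.0576 + 0.0100 = 0.3654
B = 1 / 0.3654 = 2.7367
Bₛ = (B − 1)/(n − 1) = (2.7367 − 1)/(4 − 1) = 1.7367/3 = 0.5789

0.58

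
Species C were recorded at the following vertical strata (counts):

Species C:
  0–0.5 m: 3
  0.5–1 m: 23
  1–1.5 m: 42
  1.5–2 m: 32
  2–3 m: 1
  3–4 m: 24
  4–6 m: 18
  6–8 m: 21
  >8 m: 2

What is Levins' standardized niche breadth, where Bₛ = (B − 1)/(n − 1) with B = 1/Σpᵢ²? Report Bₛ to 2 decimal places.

0.61

Proportions for Species C (n=166): 3/166=0.0181, 23/166=0.1386, 42/166=0.2530, 32/166=0.1928, 1/166=0.0060, 24/166=0.1446, 18/166=0.1084, 21/166=0.1265, 2/166=0.0120
Σpᵢ² = 0.0181² + 0.1386² + 0.2530² + 0.1928² + 0.0060² + 0.1446² + 0.1084² + 0.1265² + 0.0120² = 0.000328 + 0.019210 + 0.064009 + 0.037172 + 0.000036 + 0.020909 + 0.011751 + 0.016002 + 0.000144 = 0.169561
B = 1 / 0.169561 = 5.8976
Bₛ = (B − 1)/(n − 1) = (5.8976 − 1)/(9 − 1) = 4.8976/8 = 0.6122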